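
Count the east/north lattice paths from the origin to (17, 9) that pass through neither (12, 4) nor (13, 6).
Number of paths = 1907390

Inclusion–exclusion. Total paths: C(26, 17) = 3124550. Through P₁: C(16, 12)·C(10, 5) = 458640. Through P₂: C(19, 13)·C(7, 4) = 949620. Since P₁ is strictly southwest of P₂, a monotone path through both must visit P₁ then P₂; paths through both = C(16, 12)·C(3, 1)·C(7, 4) = 191100. Avoid both = 3124550 − 458640 − 949620 + 191100 = 1907390.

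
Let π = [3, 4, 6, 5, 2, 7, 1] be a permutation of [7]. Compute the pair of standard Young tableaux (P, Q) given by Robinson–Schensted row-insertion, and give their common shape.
P = [1, 4, 5, 7] / [2] / [3] / [6];  Q = [1, 2, 3, 6] / [4] / [5] / [7];  common shape = (4, 1, 1, 1)

Row-insert the values π_1, π_2, … into P one at a time, bumping the leftmost entry strictly greater than the inserted value down to the next row. The recording tableau Q records, in position (i, j), the step at which that cell was added to P.
  Insert 3 (step 1): P = [3];  Q = [1]
  Insert 4 (step 2): P = [3, 4];  Q = [1, 2]
  Insert 6 (step 3): P = [3, 4, 6];  Q = [1, 2, 3]
  Insert 5 (step 4): P = [3, 4, 5] / [6];  Q = [1, 2, 3] / [4]
  Insert 2 (step 5): P = [2, 4, 5] / [3] / [6];  Q = [1, 2, 3] / [4] / [5]
  Insert 7 (step 6): P = [2, 4, 5, 7] / [3] / [6];  Q = [1, 2, 3, 6] / [4] / [5]
  Insert 1 (step 7): P = [1, 4, 5, 7] / [2] / [3] / [6];  Q = [1, 2, 3, 6] / [4] / [5] / [7]
Final shape: (4, 1, 1, 1).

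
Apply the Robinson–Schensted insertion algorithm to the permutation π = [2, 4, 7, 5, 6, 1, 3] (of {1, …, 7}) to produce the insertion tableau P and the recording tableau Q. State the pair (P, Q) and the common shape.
P = [1, 3, 5, 6] / [2, 4] / [7];  Q = [1, 2, 3, 5] / [4, 7] / [6];  common shape = (4, 2, 1)

Row-insert the values π_1, π_2, … into P one at a time, bumping the leftmost entry strictly greater than the inserted value down to the next row. The recording tableau Q records, in position (i, j), the step at which that cell was added to P.
  Insert 2 (step 1): P = [2];  Q = [1]
  Insert 4 (step 2): P = [2, 4];  Q = [1, 2]
  Insert 7 (step 3): P = [2, 4, 7];  Q = [1, 2, 3]
  Insert 5 (step 4): P = [2, 4, 5] / [7];  Q = [1, 2, 3] / [4]
  Insert 6 (step 5): P = [2, 4, 5, 6] / [7];  Q = [1, 2, 3, 5] / [4]
  Insert 1 (step 6): P = [1, 4, 5, 6] / [2] / [7];  Q = [1, 2, 3, 5] / [4] / [6]
  Insert 3 (step 7): P = [1, 3, 5, 6] / [2, 4] / [7];  Q = [1, 2, 3, 5] / [4, 7] / [6]
Final shape: (4, 2, 1).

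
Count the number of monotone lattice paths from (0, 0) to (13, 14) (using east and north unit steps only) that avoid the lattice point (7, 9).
Number of paths = 14773020

Total paths from (0, 0) to (13, 14): C(27, 13) = 20058300. Paths through (7, 9): (paths (0, 0) → (7, 9)) × (paths (7, 9) → (13, 14)) = C(16, 7) · C(11, 6) = 11440 · 462 = 5285280. Avoidance count = 20058300 − 5285280 = 14773020.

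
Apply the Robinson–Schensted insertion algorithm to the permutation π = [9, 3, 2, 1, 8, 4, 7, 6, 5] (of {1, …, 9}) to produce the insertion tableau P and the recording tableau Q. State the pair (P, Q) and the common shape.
P = [1, 4, 5] / [2, 6] / [3, 7] / [8] / [9];  Q = [1, 5, 7] / [2, 6] / [3, 8] / [4] / [9];  common shape = (3, 2, 2, 1, 1)

Row-insert the values π_1, π_2, … into P one at a time, bumping the leftmost entry strictly greater than the inserted value down to the next row. The recording tableau Q records, in position (i, j), the step at which that cell was added to P.
  Insert 9 (step 1): P = [9];  Q = [1]
  Insert 3 (step 2): P = [3] / [9];  Q = [1] / [2]
  Insert 2 (step 3): P = [2] / [3] / [9];  Q = [1] / [2] / [3]
  Insert 1 (step 4): P = [1] / [2] / [3] / [9];  Q = [1] / [2] / [3] / [4]
  Insert 8 (step 5): P = [1, 8] / [2] / [3] / [9];  Q = [1, 5] / [2] / [3] / [4]
  Insert 4 (step 6): P = [1, 4] / [2, 8] / [3] / [9];  Q = [1, 5] / [2, 6] / [3] / [4]
  Insert 7 (step 7): P = [1, 4, 7] / [2, 8] / [3] / [9];  Q = [1, 5, 7] / [2, 6] / [3] / [4]
  Insert 6 (step 8): P = [1, 4, 6] / [2, 7] / [3, 8] / [9];  Q = [1, 5, 7] / [2, 6] / [3, 8] / [4]
  Insert 5 (step 9): P = [1, 4, 5] / [2, 6] / [3, 7] / [8] / [9];  Q = [1, 5, 7] / [2, 6] / [3, 8] / [4] / [9]
Final shape: (3, 2, 2, 1, 1).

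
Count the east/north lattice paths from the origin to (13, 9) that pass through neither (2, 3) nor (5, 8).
Number of paths = 367117

Inclusion–exclusion. Total paths: C(22, 13) = 497420. Through P₁: C(5, 2)·C(17, 11) = 123760. Through P₂: C(13, 5)·C(9, 8) = 11583. Since P₁ is strictly southwest of P₂, a monotone path through both must visit P₁ then P₂; paths through both = C(5, 2)·C(8, 3)·C(9, 8) = 5040. Avoid both = 497420 − 123760 − 11583 + 5040 = 367117.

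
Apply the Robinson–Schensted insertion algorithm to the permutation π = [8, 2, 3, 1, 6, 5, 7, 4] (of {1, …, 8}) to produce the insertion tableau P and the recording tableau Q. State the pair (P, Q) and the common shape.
P = [1, 3, 4, 7] / [2, 5] / [6] / [8];  Q = [1, 3, 5, 7] / [2, 6] / [4] / [8];  common shape = (4, 2, 1, 1)

Row-insert the values π_1, π_2, … into P one at a time, bumping the leftmost entry strictly greater than the inserted value down to the next row. The recording tableau Q records, in position (i, j), the step at which that cell was added to P.
  Insert 8 (step 1): P = [8];  Q = [1]
  Insert 2 (step 2): P = [2] / [8];  Q = [1] / [2]
  Insert 3 (step 3): P = [2, 3] / [8];  Q = [1, 3] / [2]
  Insert 1 (step 4): P = [1, 3] / [2] / [8];  Q = [1, 3] / [2] / [4]
  Insert 6 (step 5): P = [1, 3, 6] / [2] / [8];  Q = [1, 3, 5] / [2] / [4]
  Insert 5 (step 6): P = [1, 3, 5] / [2, 6] / [8];  Q = [1, 3, 5] / [2, 6] / [4]
  Insert 7 (step 7): P = [1, 3, 5, 7] / [2, 6] / [8];  Q = [1, 3, 5, 7] / [2, 6] / [4]
  Insert 4 (step 8): P = [1, 3, 4, 7] / [2, 5] / [6] / [8];  Q = [1, 3, 5, 7] / [2, 6] / [4] / [8]
Final shape: (4, 2, 1, 1).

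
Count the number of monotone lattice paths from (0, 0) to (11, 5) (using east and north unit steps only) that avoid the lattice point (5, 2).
Number of paths = 2604

Total paths from (0, 0) to (11, 5): C(16, 11) = 4368. Paths through (5, 2): (paths (0, 0) → (5, 2)) × (paths (5, 2) → (11, 5)) = C(7, 5) · C(9, 6) = 21 · 84 = 1764. Avoidance count = 4368 − 1764 = 2604.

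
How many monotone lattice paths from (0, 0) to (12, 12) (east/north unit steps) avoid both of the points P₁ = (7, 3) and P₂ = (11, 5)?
Number of paths = 2443372

Inclusion–exclusion. Total paths: C(24, 12) = 2704156. Through P₁: C(10, 7)·C(14, 5) = 240240. Through P₂: C(16, 11)·C(8, 1) = 34944. Since P₁ is strictly southwest of P₂, a monotone path through both must visit P₁ then P₂; paths through both = C(10, 7)·C(6, 4)·C(8, 1) = 14400. Avoid both = 2704156 − 240240 − 34944 + 14400 = 2443372.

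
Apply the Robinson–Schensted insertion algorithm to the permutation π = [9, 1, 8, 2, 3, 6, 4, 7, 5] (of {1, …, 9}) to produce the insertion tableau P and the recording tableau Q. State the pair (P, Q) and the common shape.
P = [1, 2, 3, 4, 5] / [6, 7] / [8] / [9];  Q = [1, 3, 5, 6, 8] / [2, 9] / [4] / [7];  common shape = (5, 2, 1, 1)

Row-insert the values π_1, π_2, … into P one at a time, bumping the leftmost entry strictly greater than the inserted value down to the next row. The recording tableau Q records, in position (i, j), the step at which that cell was added to P.
  Insert 9 (step 1): P = [9];  Q = [1]
  Insert 1 (step 2): P = [1] / [9];  Q = [1] / [2]
  Insert 8 (step 3): P = [1, 8] / [9];  Q = [1, 3] / [2]
  Insert 2 (step 4): P = [1, 2] / [8] / [9];  Q = [1, 3] / [2] / [4]
  Insert 3 (step 5): P = [1, 2, 3] / [8] / [9];  Q = [1, 3, 5] / [2] / [4]
  Insert 6 (step 6): P = [1, 2, 3, 6] / [8] / [9];  Q = [1, 3, 5, 6] / [2] / [4]
  Insert 4 (step 7): P = [1, 2, 3, 4] / [6] / [8] / [9];  Q = [1, 3, 5, 6] / [2] / [4] / [7]
  Insert 7 (step 8): P = [1, 2, 3, 4, 7] / [6] / [8] / [9];  Q = [1, 3, 5, 6, 8] / [2] / [4] / [7]
  Insert 5 (step 9): P = [1, 2, 3, 4, 5] / [6, 7] / [8] / [9];  Q = [1, 3, 5, 6, 8] / [2, 9] / [4] / [7]
Final shape: (5, 2, 1, 1).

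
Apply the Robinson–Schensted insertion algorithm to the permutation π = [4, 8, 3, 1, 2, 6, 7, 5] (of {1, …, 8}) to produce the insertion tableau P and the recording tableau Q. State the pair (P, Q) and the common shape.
P = [1, 2, 5, 7] / [3, 6] / [4, 8];  Q = [1, 2, 6, 7] / [3, 5] / [4, 8];  common shape = (4, 2, 2)

Row-insert the values π_1, π_2, … into P one at a time, bumping the leftmost entry strictly greater than the inserted value down to the next row. The recording tableau Q records, in position (i, j), the step at which that cell was added to P.
  Insert 4 (step 1): P = [4];  Q = [1]
  Insert 8 (step 2): P = [4, 8];  Q = [1, 2]
  Insert 3 (step 3): P = [3, 8] / [4];  Q = [1, 2] / [3]
  Insert 1 (step 4): P = [1, 8] / [3] / [4];  Q = [1, 2] / [3] / [4]
  Insert 2 (step 5): P = [1, 2] / [3, 8] / [4];  Q = [1, 2] / [3, 5] / [4]
  Insert 6 (step 6): P = [1, 2, 6] / [3, 8] / [4];  Q = [1, 2, 6] / [3, 5] / [4]
  Insert 7 (step 7): P = [1, 2, 6, 7] / [3, 8] / [4];  Q = [1, 2, 6, 7] / [3, 5] / [4]
  Insert 5 (step 8): P = [1, 2, 5, 7] / [3, 6] / [4, 8];  Q = [1, 2, 6, 7] / [3, 5] / [4, 8]
Final shape: (4, 2, 2).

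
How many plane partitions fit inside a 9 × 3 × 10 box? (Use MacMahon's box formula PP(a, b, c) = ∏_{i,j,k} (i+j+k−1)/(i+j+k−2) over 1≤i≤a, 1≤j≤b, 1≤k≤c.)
PP(9, 3, 10) = 8291930371088

Evaluate the triple product over i = 1..9, j = 1..3, k = 1..10. The factors are (2/1) · (3/2) · (4/3) · (5/4) · (6/5) · (7/6) · (8/7) · (9/8) · … (270 factors total). The numerators and denominators telescope so the product is an integer; carrying out the multiplication exactly gives PP(9, 3, 10) = 8291930371088.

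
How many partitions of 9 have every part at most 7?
p(9, parts ≤ 7) = 28

Partitions of 9 with all parts ≤ 7: 7+2, 7+1+1, 6+3, 6+2+1, 6+1+1+1, 5+4, 5+3+1, 5+2+2, 5+2+1+1, 5+1+1+1+1, 4+4+1, 4+3+2, 4+3+1+1, 4+2+2+1, 4+2+1+1+1, 4+1+1+1+1+1, 3+3+3, 3+3+2+1, 3+3+1+1+1, 3+2+2+2, 3+2+2+1+1, 3+2+1+1+1+1, 3+1+1+1+1+1+1, 2+2+2+2+1, 2+2+2+1+1+1, 2+2+1+1+1+1+1, 2+1+1+1+1+1+1+1, 1+1+1+1+1+1+1+1+1. Count = 28.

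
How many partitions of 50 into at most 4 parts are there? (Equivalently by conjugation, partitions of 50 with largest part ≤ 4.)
p(50, parts ≤ 4) = 1154

Use the recurrence p(n, m) = p(n, m−1) + p(n−m, m): either the largest part is < m (count p(n, m−1)) or the largest part is exactly m (remove one copy of m, count p(n−m, m)). With p(0, ·) = 1 this gives p(50, parts ≤ 4) = 1154. (By conjugating Young diagrams, this also counts partitions of 50 into at most 4 parts.)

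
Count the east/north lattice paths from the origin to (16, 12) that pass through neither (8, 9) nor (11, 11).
Number of paths = 23636613

Inclusion–exclusion. Total paths: C(28, 16) = 30421755. Through P₁: C(17, 8)·C(11, 8) = 4011150. Through P₂: C(22, 11)·C(6, 5) = 4232592. Since P₁ is strictly southwest of P₂, a monotone path through both must visit P₁ then P₂; paths through both = C(17, 8)·C(5, 3)·C(6, 5) = 1458600. Avoid both = 30421755 − 4011150 − 4232592 + 1458600 = 23636613.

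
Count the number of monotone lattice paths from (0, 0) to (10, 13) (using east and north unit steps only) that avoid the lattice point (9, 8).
Number of paths = 998206

Total paths from (0, 0) to (10, 13): C(23, 10) = 1144066. Paths through (9, 8): (paths (0, 0) → (9, 8)) × (paths (9, 8) → (10, 13)) = C(17, 9) · C(6, 1) = 24310 · 6 = 145860. Avoidance count = 1144066 − 145860 = 998206.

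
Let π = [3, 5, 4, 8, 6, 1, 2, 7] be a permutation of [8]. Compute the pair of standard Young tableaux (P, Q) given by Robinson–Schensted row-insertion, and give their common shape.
P = [1, 2, 6, 7] / [3, 4] / [5, 8];  Q = [1, 2, 4, 8] / [3, 5] / [6, 7];  common shape = (4, 2, 2)

Row-insert the values π_1, π_2, … into P one at a time, bumping the leftmost entry strictly greater than the inserted value down to the next row. The recording tableau Q records, in position (i, j), the step at which that cell was added to P.
  Insert 3 (step 1): P = [3];  Q = [1]
  Insert 5 (step 2): P = [3, 5];  Q = [1, 2]
  Insert 4 (step 3): P = [3, 4] / [5];  Q = [1, 2] / [3]
  Insert 8 (step 4): P = [3, 4, 8] / [5];  Q = [1, 2, 4] / [3]
  Insert 6 (step 5): P = [3, 4, 6] / [5, 8];  Q = [1, 2, 4] / [3, 5]
  Insert 1 (step 6): P = [1, 4, 6] / [3, 8] / [5];  Q = [1, 2, 4] / [3, 5] / [6]
  Insert 2 (step 7): P = [1, 2, 6] / [3, 4] / [5, 8];  Q = [1, 2, 4] / [3, 5] / [6, 7]
  Insert 7 (step 8): P = [1, 2, 6, 7] / [3, 4] / [5, 8];  Q = [1, 2, 4, 8] / [3, 5] / [6, 7]
Final shape: (4, 2, 2).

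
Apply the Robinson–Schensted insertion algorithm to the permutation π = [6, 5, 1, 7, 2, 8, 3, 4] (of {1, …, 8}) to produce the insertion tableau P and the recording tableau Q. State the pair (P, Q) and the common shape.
P = [1, 2, 3, 4] / [5, 7, 8] / [6];  Q = [1, 4, 6, 8] / [2, 5, 7] / [3];  common shape = (4, 3, 1)

Row-insert the values π_1, π_2, … into P one at a time, bumping the leftmost entry strictly greater than the inserted value down to the next row. The recording tableau Q records, in position (i, j), the step at which that cell was added to P.
  Insert 6 (step 1): P = [6];  Q = [1]
  Insert 5 (step 2): P = [5] / [6];  Q = [1] / [2]
  Insert 1 (step 3): P = [1] / [5] / [6];  Q = [1] / [2] / [3]
  Insert 7 (step 4): P = [1, 7] / [5] / [6];  Q = [1, 4] / [2] / [3]
  Insert 2 (step 5): P = [1, 2] / [5, 7] / [6];  Q = [1, 4] / [2, 5] / [3]
  Insert 8 (step 6): P = [1, 2, 8] / [5, 7] / [6];  Q = [1, 4, 6] / [2, 5] / [3]
  Insert 3 (step 7): P = [1, 2, 3] / [5, 7, 8] / [6];  Q = [1, 4, 6] / [2, 5, 7] / [3]
  Insert 4 (step 8): P = [1, 2, 3, 4] / [5, 7, 8] / [6];  Q = [1, 4, 6, 8] / [2, 5, 7] / [3]
Final shape: (4, 3, 1).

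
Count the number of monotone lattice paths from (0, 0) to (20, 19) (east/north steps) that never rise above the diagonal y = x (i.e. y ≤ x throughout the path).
Number of paths = 6564120420

By the reflection principle (André's argument), the number of monotone paths to (20, 19) with n ≤ m that never go above y = x is C(39, 20) − C(39, 21) = 68923264410 − 62359143990 = 6564120420.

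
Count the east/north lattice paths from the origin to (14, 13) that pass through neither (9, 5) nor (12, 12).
Number of paths = 10089978

Inclusion–exclusion. Total paths: C(27, 14) = 20058300. Through P₁: C(14, 9)·C(13, 5) = 2576574. Through P₂: C(24, 12)·C(3, 2) = 8112468. Since P₁ is strictly southwest of P₂, a monotone path through both must visit P₁ then P₂; paths through both = C(14, 9)·C(10, 3)·C(3, 2) = 720720. Avoid both = 20058300 − 2576574 − 8112468 + 720720 = 10089978.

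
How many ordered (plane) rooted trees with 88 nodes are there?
C_87 = 16435314834665426797069144960762886143367590394940

These ordered rooted trees are counted by the Catalan number C_n = (1/(n + 1)) · C(2n, n). For n = 87: C_87 = (1/88) · C(174, 87) = 1446307705450557558142084756547133980616347954754720/88 = 16435314834665426797069144960762886143367590394940.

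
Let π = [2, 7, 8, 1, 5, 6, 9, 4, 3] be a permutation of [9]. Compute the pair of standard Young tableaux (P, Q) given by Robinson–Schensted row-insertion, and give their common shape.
P = [1, 3, 6, 9] / [2, 4, 8] / [5] / [7];  Q = [1, 2, 3, 7] / [4, 5, 6] / [8] / [9];  common shape = (4, 3, 1, 1)

Row-insert the values π_1, π_2, … into P one at a time, bumping the leftmost entry strictly greater than the inserted value down to the next row. The recording tableau Q records, in position (i, j), the step at which that cell was added to P.
  Insert 2 (step 1): P = [2];  Q = [1]
  Insert 7 (step 2): P = [2, 7];  Q = [1, 2]
  Insert 8 (step 3): P = [2, 7, 8];  Q = [1, 2, 3]
  Insert 1 (step 4): P = [1, 7, 8] / [2];  Q = [1, 2, 3] / [4]
  Insert 5 (step 5): P = [1, 5, 8] / [2, 7];  Q = [1, 2, 3] / [4, 5]
  Insert 6 (step 6): P = [1, 5, 6] / [2, 7, 8];  Q = [1, 2, 3] / [4, 5, 6]
  Insert 9 (step 7): P = [1, 5, 6, 9] / [2, 7, 8];  Q = [1, 2, 3, 7] / [4, 5, 6]
  Insert 4 (step 8): P = [1, 4, 6, 9] / [2, 5, 8] / [7];  Q = [1, 2, 3, 7] / [4, 5, 6] / [8]
  Insert 3 (step 9): P = [1, 3, 6, 9] / [2, 4, 8] / [5] / [7];  Q = [1, 2, 3, 7] / [4, 5, 6] / [8] / [9]
Final shape: (4, 3, 1, 1).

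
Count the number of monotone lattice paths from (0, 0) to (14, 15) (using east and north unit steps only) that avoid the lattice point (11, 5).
Number of paths = 76309512

Total paths from (0, 0) to (14, 15): C(29, 14) = 77558760. Paths through (11, 5): (paths (0, 0) → (11, 5)) × (paths (11, 5) → (14, 15)) = C(16, 11) · C(13, 3) = 4368 · 286 = 1249248. Avoidance count = 77558760 − 1249248 = 76309512.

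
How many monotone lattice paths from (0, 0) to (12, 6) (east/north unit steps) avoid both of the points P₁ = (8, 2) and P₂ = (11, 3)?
Number of paths = 14678

Inclusion–exclusion. Total paths: C(18, 12) = 18564. Through P₁: C(10, 8)·C(8, 4) = 3150. Through P₂: C(14, 11)·C(4, 1) = 1456. Since P₁ is strictly southwest of P₂, a monotone path through both must visit P₁ then P₂; paths through both = C(10, 8)·C(4, 3)·C(4, 1) = 720. Avoid both = 18564 − 3150 − 1456 + 720 = 14678.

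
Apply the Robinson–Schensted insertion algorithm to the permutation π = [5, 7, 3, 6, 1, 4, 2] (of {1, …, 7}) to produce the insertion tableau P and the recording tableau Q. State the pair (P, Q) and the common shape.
P = [1, 2] / [3, 4] / [5, 6] / [7];  Q = [1, 2] / [3, 4] / [5, 6] / [7];  common shape = (2, 2, 2, 1)

Row-insert the values π_1, π_2, … into P one at a time, bumping the leftmost entry strictly greater than the inserted value down to the next row. The recording tableau Q records, in position (i, j), the step at which that cell was added to P.
  Insert 5 (step 1): P = [5];  Q = [1]
  Insert 7 (step 2): P = [5, 7];  Q = [1, 2]
  Insert 3 (step 3): P = [3, 7] / [5];  Q = [1, 2] / [3]
  Insert 6 (step 4): P = [3, 6] / [5, 7];  Q = [1, 2] / [3, 4]
  Insert 1 (step 5): P = [1, 6] / [3, 7] / [5];  Q = [1, 2] / [3, 4] / [5]
  Insert 4 (step 6): P = [1, 4] / [3, 6] / [5, 7];  Q = [1, 2] / [3, 4] / [5, 6]
  Insert 2 (step 7): P = [1, 2] / [3, 4] / [5, 6] / [7];  Q = [1, 2] / [3, 4] / [5, 6] / [7]
Final shape: (2, 2, 2, 1).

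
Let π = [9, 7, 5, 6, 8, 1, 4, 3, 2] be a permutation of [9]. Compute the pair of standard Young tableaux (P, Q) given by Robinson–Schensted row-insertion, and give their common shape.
P = [1, 2, 8] / [3, 6] / [4] / [5] / [7] / [9];  Q = [1, 4, 5] / [2, 7] / [3] / [6] / [8] / [9];  common shape = (3, 2, 1, 1, 1, 1)

Row-insert the values π_1, π_2, … into P one at a time, bumping the leftmost entry strictly greater than the inserted value down to the next row. The recording tableau Q records, in position (i, j), the step at which that cell was added to P.
  Insert 9 (step 1): P = [9];  Q = [1]
  Insert 7 (step 2): P = [7] / [9];  Q = [1] / [2]
  Insert 5 (step 3): P = [5] / [7] / [9];  Q = [1] / [2] / [3]
  Insert 6 (step 4): P = [5, 6] / [7] / [9];  Q = [1, 4] / [2] / [3]
  Insert 8 (step 5): P = [5, 6, 8] / [7] / [9];  Q = [1, 4, 5] / [2] / [3]
  Insert 1 (step 6): P = [1, 6, 8] / [5] / [7] / [9];  Q = [1, 4, 5] / [2] / [3] / [6]
  Insert 4 (step 7): P = [1, 4, 8] / [5, 6] / [7] / [9];  Q = [1, 4, 5] / [2, 7] / [3] / [6]
  Insert 3 (step 8): P = [1, 3, 8] / [4, 6] / [5] / [7] / [9];  Q = [1, 4, 5] / [2, 7] / [3] / [6] / [8]
  Insert 2 (step 9): P = [1, 2, 8] / [3, 6] / [4] / [5] / [7] / [9];  Q = [1, 4, 5] / [2, 7] / [3] / [6] / [8] / [9]
Final shape: (3, 2, 1, 1, 1, 1).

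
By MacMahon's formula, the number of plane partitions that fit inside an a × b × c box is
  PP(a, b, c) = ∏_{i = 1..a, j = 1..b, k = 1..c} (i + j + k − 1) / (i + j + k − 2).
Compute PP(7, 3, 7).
PP(7, 3, 7) = 877262100

Evaluate the triple product over i = 1..7, j = 1..3, k = 1..7. The factors are (2/1) · (3/2) · (4/3) · (5/4) · (6/5) · (7/6) · (8/7) · (3/2) · … (147 factors total). The numerators and denominators telescope so the product is an integer; carrying out the multiplication exactly gives PP(7, 3, 7) = 877262100.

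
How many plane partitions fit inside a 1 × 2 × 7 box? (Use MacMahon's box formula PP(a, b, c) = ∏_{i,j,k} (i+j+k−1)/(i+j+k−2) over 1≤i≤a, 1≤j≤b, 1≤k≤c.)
PP(1, 2, 7) = 36

Evaluate the triple product over i = 1..1, j = 1..2, k = 1..7. The factors are (2/1) · (3/2) · (4/3) · (5/4) · (6/5) · (7/6) · (8/7) · (3/2) · … (14 factors total). The numerators and denominators telescope so the product is an integer; carrying out the multiplication exactly gives PP(1, 2, 7) = 36.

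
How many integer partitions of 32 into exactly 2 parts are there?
p(32, 2 parts) = 16

Partitions of n into exactly k parts are in bijection with partitions of n − k into at most k parts (subtract 1 from each part). So p(32, exactly 2) = p(30, parts ≤ 2). Computing via the recurrence p(m, j) = p(m, j−1) + p(m−j, j) gives 16.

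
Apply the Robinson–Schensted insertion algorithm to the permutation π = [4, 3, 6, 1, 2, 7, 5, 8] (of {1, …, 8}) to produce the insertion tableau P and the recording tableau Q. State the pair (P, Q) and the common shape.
P = [1, 2, 5, 8] / [3, 6, 7] / [4];  Q = [1, 3, 6, 8] / [2, 5, 7] / [4];  common shape = (4, 3, 1)

Row-insert the values π_1, π_2, … into P one at a time, bumping the leftmost entry strictly greater than the inserted value down to the next row. The recording tableau Q records, in position (i, j), the step at which that cell was added to P.
  Insert 4 (step 1): P = [4];  Q = [1]
  Insert 3 (step 2): P = [3] / [4];  Q = [1] / [2]
  Insert 6 (step 3): P = [3, 6] / [4];  Q = [1, 3] / [2]
  Insert 1 (step 4): P = [1, 6] / [3] / [4];  Q = [1, 3] / [2] / [4]
  Insert 2 (step 5): P = [1, 2] / [3, 6] / [4];  Q = [1, 3] / [2, 5] / [4]
  Insert 7 (step 6): P = [1, 2, 7] / [3, 6] / [4];  Q = [1, 3, 6] / [2, 5] / [4]
  Insert 5 (step 7): P = [1, 2, 5] / [3, 6, 7] / [4];  Q = [1, 3, 6] / [2, 5, 7] / [4]
  Insert 8 (step 8): P = [1, 2, 5, 8] / [3, 6, 7] / [4];  Q = [1, 3, 6, 8] / [2, 5, 7] / [4]
Final shape: (4, 3, 1).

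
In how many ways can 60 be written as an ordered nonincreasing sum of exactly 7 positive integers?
p(60, 7 parts) = 23961

Partitions of n into exactly k parts are in bijection with partitions of n − k into at most k parts (subtract 1 from each part). So p(60, exactly 7) = p(53, parts ≤ 7). Computing via the recurrence p(m, j) = p(m, j−1) + p(m−j, j) gives 23961.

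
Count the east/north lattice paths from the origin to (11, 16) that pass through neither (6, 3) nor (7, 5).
Number of paths = 11581083

Inclusion–exclusion. Total paths: C(27, 11) = 13037895. Through P₁: C(9, 6)·C(18, 5) = 719712. Through P₂: C(12, 7)·C(15, 4) = 1081080. Since P₁ is strictly southwest of P₂, a monotone path through both must visit P₁ then P₂; paths through both = C(9, 6)·C(3, 1)·C(15, 4) = 343980. Avoid both = 13037895 − 719712 − 1081080 + 343980 = 11581083.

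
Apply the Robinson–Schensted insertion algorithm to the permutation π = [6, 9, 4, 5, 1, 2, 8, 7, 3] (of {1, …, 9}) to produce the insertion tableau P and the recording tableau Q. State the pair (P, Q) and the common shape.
P = [1, 2, 3] / [4, 5, 7] / [6, 8] / [9];  Q = [1, 2, 7] / [3, 4, 8] / [5, 6] / [9];  common shape = (3, 3, 2, 1)

Row-insert the values π_1, π_2, … into P one at a time, bumping the leftmost entry strictly greater than the inserted value down to the next row. The recording tableau Q records, in position (i, j), the step at which that cell was added to P.
  Insert 6 (step 1): P = [6];  Q = [1]
  Insert 9 (step 2): P = [6, 9];  Q = [1, 2]
  Insert 4 (step 3): P = [4, 9] / [6];  Q = [1, 2] / [3]
  Insert 5 (step 4): P = [4, 5] / [6, 9];  Q = [1, 2] / [3, 4]
  Insert 1 (step 5): P = [1, 5] / [4, 9] / [6];  Q = [1, 2] / [3, 4] / [5]
  Insert 2 (step 6): P = [1, 2] / [4, 5] / [6, 9];  Q = [1, 2] / [3, 4] / [5, 6]
  Insert 8 (step 7): P = [1, 2, 8] / [4, 5] / [6, 9];  Q = [1, 2, 7] / [3, 4] / [5, 6]
  Insert 7 (step 8): P = [1, 2, 7] / [4, 5, 8] / [6, 9];  Q = [1, 2, 7] / [3, 4, 8] / [5, 6]
  Insert 3 (step 9): P = [1, 2, 3] / [4, 5, 7] / [6, 8] / [9];  Q = [1, 2, 7] / [3, 4, 8] / [5, 6] / [9]
Final shape: (3, 3, 2, 1).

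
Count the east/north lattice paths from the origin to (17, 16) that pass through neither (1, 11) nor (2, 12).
Number of paths = 1166299230

Inclusion–exclusion. Total paths: C(33, 17) = 1166803110. Through P₁: C(12, 1)·C(21, 16) = 244188. Through P₂: C(14, 2)·C(19, 15) = 352716. Since P₁ is strictly southwest of P₂, a monotone path through both must visit P₁ then P₂; paths through both = C(12, 1)·C(2, 1)·C(19, 15) = 93024. Avoid both = 1166803110 − 244188 − 352716 + 93024 = 1166299230.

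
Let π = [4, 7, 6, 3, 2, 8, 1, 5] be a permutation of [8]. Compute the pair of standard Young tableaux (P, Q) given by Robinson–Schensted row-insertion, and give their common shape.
P = [1, 5, 8] / [2, 6] / [3] / [4] / [7];  Q = [1, 2, 6] / [3, 8] / [4] / [5] / [7];  common shape = (3, 2, 1, 1, 1)

Row-insert the values π_1, π_2, … into P one at a time, bumping the leftmost entry strictly greater than the inserted value down to the next row. The recording tableau Q records, in position (i, j), the step at which that cell was added to P.
  Insert 4 (step 1): P = [4];  Q = [1]
  Insert 7 (step 2): P = [4, 7];  Q = [1, 2]
  Insert 6 (step 3): P = [4, 6] / [7];  Q = [1, 2] / [3]
  Insert 3 (step 4): P = [3, 6] / [4] / [7];  Q = [1, 2] / [3] / [4]
  Insert 2 (step 5): P = [2, 6] / [3] / [4] / [7];  Q = [1, 2] / [3] / [4] / [5]
  Insert 8 (step 6): P = [2, 6, 8] / [3] / [4] / [7];  Q = [1, 2, 6] / [3] / [4] / [5]
  Insert 1 (step 7): P = [1, 6, 8] / [2] / [3] / [4] / [7];  Q = [1, 2, 6] / [3] / [4] / [5] / [7]
  Insert 5 (step 8): P = [1, 5, 8] / [2, 6] / [3] / [4] / [7];  Q = [1, 2, 6] / [3, 8] / [4] / [5] / [7]
Final shape: (3, 2, 1, 1, 1).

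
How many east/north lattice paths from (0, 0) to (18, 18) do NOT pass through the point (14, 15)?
Number of paths = 6360578700

Total paths from (0, 0) to (18, 18): C(36, 18) = 9075135300. Paths through (14, 15): (paths (0, 0) → (14, 15)) × (paths (14, 15) → (18, 18)) = C(29, 14) · C(7, 4) = 77558760 · 35 = 2714556600. Avoidance count = 9075135300 − 2714556600 = 6360578700.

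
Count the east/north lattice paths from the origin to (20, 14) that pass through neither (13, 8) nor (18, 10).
Number of paths = 910039500

Inclusion–exclusion. Total paths: C(34, 20) = 1391975640. Through P₁: C(21, 13)·C(13, 7) = 349188840. Through P₂: C(28, 18)·C(6, 2) = 196846650. Since P₁ is strictly southwest of P₂, a monotone path through both must visit P₁ then P₂; paths through both = C(21, 13)·C(7, 5)·C(6, 2) = 64099350. Avoid both = 1391975640 − 349188840 − 196846650 + 64099350 = 910039500.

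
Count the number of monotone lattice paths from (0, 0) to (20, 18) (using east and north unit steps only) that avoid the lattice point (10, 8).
Number of paths = 25493447562

Total paths from (0, 0) to (20, 18): C(38, 20) = 33578000610. Paths through (10, 8): (paths (0, 0) → (10, 8)) × (paths (10, 8) → (20, 18)) = C(18, 10) · C(20, 10) = 43758 · 184756 = 8084553048. Avoidance count = 33578000610 − 8084553048 = 25493447562.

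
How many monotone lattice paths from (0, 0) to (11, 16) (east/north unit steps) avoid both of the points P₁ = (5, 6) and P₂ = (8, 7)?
Number of paths = 8329059

Inclusion–exclusion. Total paths: C(27, 11) = 13037895. Through P₁: C(11, 5)·C(16, 6) = 3699696. Through P₂: C(15, 8)·C(12, 3) = 1415700. Since P₁ is strictly southwest of P₂, a monotone path through both must visit P₁ then P₂; paths through both = C(11, 5)·C(4, 3)·C(12, 3) = 406560. Avoid both = 13037895 − 3699696 − 1415700 + 406560 = 8329059.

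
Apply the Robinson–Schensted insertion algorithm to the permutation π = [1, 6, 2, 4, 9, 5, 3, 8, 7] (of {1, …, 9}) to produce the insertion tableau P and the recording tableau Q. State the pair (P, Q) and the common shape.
P = [1, 2, 3, 5, 7] / [4, 8] / [6, 9];  Q = [1, 2, 4, 5, 8] / [3, 6] / [7, 9];  common shape = (5, 2, 2)

Row-insert the values π_1, π_2, … into P one at a time, bumping the leftmost entry strictly greater than the inserted value down to the next row. The recording tableau Q records, in position (i, j), the step at which that cell was added to P.
  Insert 1 (step 1): P = [1];  Q = [1]
  Insert 6 (step 2): P = [1, 6];  Q = [1, 2]
  Insert 2 (step 3): P = [1, 2] / [6];  Q = [1, 2] / [3]
  Insert 4 (step 4): P = [1, 2, 4] / [6];  Q = [1, 2, 4] / [3]
  Insert 9 (step 5): P = [1, 2, 4, 9] / [6];  Q = [1, 2, 4, 5] / [3]
  Insert 5 (step 6): P = [1, 2, 4, 5] / [6, 9];  Q = [1, 2, 4, 5] / [3, 6]
  Insert 3 (step 7): P = [1, 2, 3, 5] / [4, 9] / [6];  Q = [1, 2, 4, 5] / [3, 6] / [7]
  Insert 8 (step 8): P = [1, 2, 3, 5, 8] / [4, 9] / [6];  Q = [1, 2, 4, 5, 8] / [3, 6] / [7]
  Insert 7 (step 9): P = [1, 2, 3, 5, 7] / [4, 8] / [6, 9];  Q = [1, 2, 4, 5, 8] / [3, 6] / [7, 9]
Final shape: (5, 2, 2).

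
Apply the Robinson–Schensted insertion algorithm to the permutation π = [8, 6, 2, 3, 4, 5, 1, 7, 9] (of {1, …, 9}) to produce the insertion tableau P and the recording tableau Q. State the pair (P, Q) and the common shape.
P = [1, 3, 4, 5, 7, 9] / [2] / [6] / [8];  Q = [1, 4, 5, 6, 8, 9] / [2] / [3] / [7];  common shape = (6, 1, 1, 1)

Row-insert the values π_1, π_2, … into P one at a time, bumping the leftmost entry strictly greater than the inserted value down to the next row. The recording tableau Q records, in position (i, j), the step at which that cell was added to P.
  Insert 8 (step 1): P = [8];  Q = [1]
  Insert 6 (step 2): P = [6] / [8];  Q = [1] / [2]
  Insert 2 (step 3): P = [2] / [6] / [8];  Q = [1] / [2] / [3]
  Insert 3 (step 4): P = [2, 3] / [6] / [8];  Q = [1, 4] / [2] / [3]
  Insert 4 (step 5): P = [2, 3, 4] / [6] / [8];  Q = [1, 4, 5] / [2] / [3]
  Insert 5 (step 6): P = [2, 3, 4, 5] / [6] / [8];  Q = [1, 4, 5, 6] / [2] / [3]
  Insert 1 (step 7): P = [1, 3, 4, 5] / [2] / [6] / [8];  Q = [1, 4, 5, 6] / [2] / [3] / [7]
  Insert 7 (step 8): P = [1, 3, 4, 5, 7] / [2] / [6] / [8];  Q = [1, 4, 5, 6, 8] / [2] / [3] / [7]
  Insert 9 (step 9): P = [1, 3, 4, 5, 7, 9] / [2] / [6] / [8];  Q = [1, 4, 5, 6, 8, 9] / [2] / [3] / [7]
Final shape: (6, 1, 1, 1).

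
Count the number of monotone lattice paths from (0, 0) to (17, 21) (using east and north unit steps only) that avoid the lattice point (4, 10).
Number of paths = 26282503236

Total paths from (0, 0) to (17, 21): C(38, 17) = 28781143380. Paths through (4, 10): (paths (0, 0) → (4, 10)) × (paths (4, 10) → (17, 21)) = C(14, 4) · C(24, 13) = 1001 · 2496144 = 2498640144. Avoidance count = 28781143380 − 2498640144 = 26282503236.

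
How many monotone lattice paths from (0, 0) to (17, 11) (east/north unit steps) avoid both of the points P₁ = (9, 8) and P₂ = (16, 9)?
Number of paths = 11917545

Inclusion–exclusion. Total paths: C(28, 17) = 21474180. Through P₁: C(17, 9)·C(11, 8) = 4011150. Through P₂: C(25, 16)·C(3, 1) = 6128925. Since P₁ is strictly southwest of P₂, a monotone path through both must visit P₁ then P₂; paths through both = C(17, 9)·C(8, 7)·C(3, 1) = 583440. Avoid both = 21474180 − 4011150 − 6128925 + 583440 = 11917545.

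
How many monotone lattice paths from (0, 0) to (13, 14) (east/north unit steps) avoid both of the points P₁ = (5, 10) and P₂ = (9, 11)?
Number of paths = 13218740

Inclusion–exclusion. Total paths: C(27, 13) = 20058300. Through P₁: C(15, 5)·C(12, 8) = 1486485. Through P₂: C(20, 9)·C(7, 4) = 5878600. Since P₁ is strictly southwest of P₂, a monotone path through both must visit P₁ then P₂; paths through both = C(15, 5)·C(5, 4)·C(7, 4) = 525525. Avoid both = 20058300 − 1486485 − 5878600 + 525525 = 13218740.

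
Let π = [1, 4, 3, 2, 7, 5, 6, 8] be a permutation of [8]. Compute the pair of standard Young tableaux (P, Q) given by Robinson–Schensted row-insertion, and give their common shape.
P = [1, 2, 5, 6, 8] / [3, 7] / [4];  Q = [1, 2, 5, 7, 8] / [3, 6] / [4];  common shape = (5, 2, 1)

Row-insert the values π_1, π_2, … into P one at a time, bumping the leftmost entry strictly greater than the inserted value down to the next row. The recording tableau Q records, in position (i, j), the step at which that cell was added to P.
  Insert 1 (step 1): P = [1];  Q = [1]
  Insert 4 (step 2): P = [1, 4];  Q = [1, 2]
  Insert 3 (step 3): P = [1, 3] / [4];  Q = [1, 2] / [3]
  Insert 2 (step 4): P = [1, 2] / [3] / [4];  Q = [1, 2] / [3] / [4]
  Insert 7 (step 5): P = [1, 2, 7] / [3] / [4];  Q = [1, 2, 5] / [3] / [4]
  Insert 5 (step 6): P = [1, 2, 5] / [3, 7] / [4];  Q = [1, 2, 5] / [3, 6] / [4]
  Insert 6 (step 7): P = [1, 2, 5, 6] / [3, 7] / [4];  Q = [1, 2, 5, 7] / [3, 6] / [4]
  Insert 8 (step 8): P = [1, 2, 5, 6, 8] / [3, 7] / [4];  Q = [1, 2, 5, 7, 8] / [3, 6] / [4]
Final shape: (5, 2, 1).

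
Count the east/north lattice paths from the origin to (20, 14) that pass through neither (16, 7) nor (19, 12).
Number of paths = 928898631

Inclusion–exclusion. Total paths: C(34, 20) = 1391975640. Through P₁: C(23, 16)·C(11, 4) = 80901810. Through P₂: C(31, 19)·C(3, 1) = 423361575. Since P₁ is strictly southwest of P₂, a monotone path through both must visit P₁ then P₂; paths through both = C(23, 16)·C(8, 3)·C(3, 1) = 41186376. Avoid both = 1391975640 − 80901810 − 423361575 + 41186376 = 928898631.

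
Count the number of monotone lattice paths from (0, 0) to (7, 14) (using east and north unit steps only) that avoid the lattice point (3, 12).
Number of paths = 109455

Total paths from (0, 0) to (7, 14): C(21, 7) = 116280. Paths through (3, 12): (paths (0, 0) → (3, 12)) × (paths (3, 12) → (7, 14)) = C(15, 3) · C(6, 4) = 455 · 15 = 6825. Avoidance count = 116280 − 6825 = 109455.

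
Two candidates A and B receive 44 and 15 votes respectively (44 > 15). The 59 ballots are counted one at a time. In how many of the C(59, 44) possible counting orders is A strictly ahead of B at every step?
Strict-lead orderings = 19609685422740

Total orderings of the 59 votes with 44 for A: C(59, 44) = 39895566894540. By the Bertrand ballot formula (Cycle Lemma / reflection principle), the number of orderings in which A is strictly ahead of B throughout is (p − q)/(p + q) · C(p + q, p) = (44 − 15)/(44 + 15) · 39895566894540 = 19609685422740.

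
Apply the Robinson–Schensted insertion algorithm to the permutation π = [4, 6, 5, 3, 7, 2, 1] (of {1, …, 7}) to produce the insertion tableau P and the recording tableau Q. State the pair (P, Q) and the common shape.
P = [1, 5, 7] / [2] / [3] / [4] / [6];  Q = [1, 2, 5] / [3] / [4] / [6] / [7];  common shape = (3, 1, 1, 1, 1)

Row-insert the values π_1, π_2, … into P one at a time, bumping the leftmost entry strictly greater than the inserted value down to the next row. The recording tableau Q records, in position (i, j), the step at which that cell was added to P.
  Insert 4 (step 1): P = [4];  Q = [1]
  Insert 6 (step 2): P = [4, 6];  Q = [1, 2]
  Insert 5 (step 3): P = [4, 5] / [6];  Q = [1, 2] / [3]
  Insert 3 (step 4): P = [3, 5] / [4] / [6];  Q = [1, 2] / [3] / [4]
  Insert 7 (step 5): P = [3, 5, 7] / [4] / [6];  Q = [1, 2, 5] / [3] / [4]
  Insert 2 (step 6): P = [2, 5, 7] / [3] / [4] / [6];  Q = [1, 2, 5] / [3] / [4] / [6]
  Insert 1 (step 7): P = [1, 5, 7] / [2] / [3] / [4] / [6];  Q = [1, 2, 5] / [3] / [4] / [6] / [7]
Final shape: (3, 1, 1, 1, 1).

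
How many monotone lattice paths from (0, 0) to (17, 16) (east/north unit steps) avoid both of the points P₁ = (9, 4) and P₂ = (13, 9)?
Number of paths = 942315660

Inclusion–exclusion. Total paths: C(33, 17) = 1166803110. Through P₁: C(13, 9)·C(20, 8) = 90068550. Through P₂: C(22, 13)·C(11, 4) = 164148600. Since P₁ is strictly southwest of P₂, a monotone path through both must visit P₁ then P₂; paths through both = C(13, 9)·C(9, 4)·C(11, 4) = 29729700. Avoid both = 1166803110 − 90068550 − 164148600 + 29729700 = 942315660.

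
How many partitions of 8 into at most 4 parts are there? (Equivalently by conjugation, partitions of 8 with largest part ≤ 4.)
p(8, parts ≤ 4) = 15

Partitions of 8 with all parts ≤ 4: 4+4, 4+3+1, 4+2+2, 4+2+1+1, 4+1+1+1+1, 3+3+2, 3+3+1+1, 3+2+2+1, 3+2+1+1+1, 3+1+1+1+1+1, 2+2+2+2, 2+2+2+1+1, 2+2+1+1+1+1, 2+1+1+1+1+1+1, 1+1+1+1+1+1+1+1. Count = 15.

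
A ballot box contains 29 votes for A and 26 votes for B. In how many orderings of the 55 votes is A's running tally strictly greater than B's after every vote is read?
Strict-lead orderings = 194214400834356

Total orderings of the 55 votes with 29 for A: C(55, 29) = 3560597348629860. By the Bertrand ballot formula (Cycle Lemma / reflection principle), the number of orderings in which A is strictly ahead of B throughout is (p − q)/(p + q) · C(p + q, p) = (29 − 26)/(29 + 26) · 3560597348629860 = 194214400834356.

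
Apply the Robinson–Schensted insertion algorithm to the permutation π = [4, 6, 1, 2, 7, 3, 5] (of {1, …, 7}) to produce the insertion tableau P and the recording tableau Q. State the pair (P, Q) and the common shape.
P = [1, 2, 3, 5] / [4, 6, 7];  Q = [1, 2, 5, 7] / [3, 4, 6];  common shape = (4, 3)

Row-insert the values π_1, π_2, … into P one at a time, bumping the leftmost entry strictly greater than the inserted value down to the next row. The recording tableau Q records, in position (i, j), the step at which that cell was added to P.
  Insert 4 (step 1): P = [4];  Q = [1]
  Insert 6 (step 2): P = [4, 6];  Q = [1, 2]
  Insert 1 (step 3): P = [1, 6] / [4];  Q = [1, 2] / [3]
  Insert 2 (step 4): P = [1, 2] / [4, 6];  Q = [1, 2] / [3, 4]
  Insert 7 (step 5): P = [1, 2, 7] / [4, 6];  Q = [1, 2, 5] / [3, 4]
  Insert 3 (step 6): P = [1, 2, 3] / [4, 6, 7];  Q = [1, 2, 5] / [3, 4, 6]
  Insert 5 (step 7): P = [1, 2, 3, 5] / [4, 6, 7];  Q = [1, 2, 5, 7] / [3, 4, 6]
Final shape: (4, 3).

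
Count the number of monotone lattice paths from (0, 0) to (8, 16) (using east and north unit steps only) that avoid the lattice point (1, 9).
Number of paths = 701151

Total paths from (0, 0) to (8, 16): C(24, 8) = 735471. Paths through (1, 9): (paths (0, 0) → (1, 9)) × (paths (1, 9) → (8, 16)) = C(10, 1) · C(14, 7) = 10 · 3432 = 34320. Avoidance count = 735471 − 34320 = 701151.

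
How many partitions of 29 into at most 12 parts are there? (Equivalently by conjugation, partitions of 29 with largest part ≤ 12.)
p(29, parts ≤ 12) = 3655

Use the recurrence p(n, m) = p(n, m−1) + p(n−m, m): either the largest part is < m (count p(n, m−1)) or the largest part is exactly m (remove one copy of m, count p(n−m, m)). With p(0, ·) = 1 this gives p(29, parts ≤ 12) = 3655. (By conjugating Young diagrams, this also counts partitions of 29 into at most 12 parts.)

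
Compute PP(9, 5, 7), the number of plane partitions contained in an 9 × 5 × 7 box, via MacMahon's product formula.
PP(9, 5, 7) = 2424984388825856

Evaluate the triple product over i = 1..9, j = 1..5, k = 1..7. The factors are (2/1) · (3/2) · (4/3) · (5/4) · (6/5) · (7/6) · (8/7) · (3/2) · … (315 factors total). The numerators and denominators telescope so the product is an integer; carrying out the multiplication exactly gives PP(9, 5, 7) = 2424984388825856.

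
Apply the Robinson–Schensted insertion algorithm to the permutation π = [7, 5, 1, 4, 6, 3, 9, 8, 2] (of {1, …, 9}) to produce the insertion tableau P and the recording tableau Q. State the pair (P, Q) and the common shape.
P = [1, 2, 6, 8] / [3, 9] / [4] / [5] / [7];  Q = [1, 4, 5, 7] / [2, 8] / [3] / [6] / [9];  common shape = (4, 2, 1, 1, 1)

Row-insert the values π_1, π_2, … into P one at a time, bumping the leftmost entry strictly greater than the inserted value down to the next row. The recording tableau Q records, in position (i, j), the step at which that cell was added to P.
  Insert 7 (step 1): P = [7];  Q = [1]
  Insert 5 (step 2): P = [5] / [7];  Q = [1] / [2]
  Insert 1 (step 3): P = [1] / [5] / [7];  Q = [1] / [2] / [3]
  Insert 4 (step 4): P = [1, 4] / [5] / [7];  Q = [1, 4] / [2] / [3]
  Insert 6 (step 5): P = [1, 4, 6] / [5] / [7];  Q = [1, 4, 5] / [2] / [3]
  Insert 3 (step 6): P = [1, 3, 6] / [4] / [5] / [7];  Q = [1, 4, 5] / [2] / [3] / [6]
  Insert 9 (step 7): P = [1, 3, 6, 9] / [4] / [5] / [7];  Q = [1, 4, 5, 7] / [2] / [3] / [6]
  Insert 8 (step 8): P = [1, 3, 6, 8] / [4, 9] / [5] / [7];  Q = [1, 4, 5, 7] / [2, 8] / [3] / [6]
  Insert 2 (step 9): P = [1, 2, 6, 8] / [3, 9] / [4] / [5] / [7];  Q = [1, 4, 5, 7] / [2, 8] / [3] / [6] / [9]
Final shape: (4, 2, 1, 1, 1).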